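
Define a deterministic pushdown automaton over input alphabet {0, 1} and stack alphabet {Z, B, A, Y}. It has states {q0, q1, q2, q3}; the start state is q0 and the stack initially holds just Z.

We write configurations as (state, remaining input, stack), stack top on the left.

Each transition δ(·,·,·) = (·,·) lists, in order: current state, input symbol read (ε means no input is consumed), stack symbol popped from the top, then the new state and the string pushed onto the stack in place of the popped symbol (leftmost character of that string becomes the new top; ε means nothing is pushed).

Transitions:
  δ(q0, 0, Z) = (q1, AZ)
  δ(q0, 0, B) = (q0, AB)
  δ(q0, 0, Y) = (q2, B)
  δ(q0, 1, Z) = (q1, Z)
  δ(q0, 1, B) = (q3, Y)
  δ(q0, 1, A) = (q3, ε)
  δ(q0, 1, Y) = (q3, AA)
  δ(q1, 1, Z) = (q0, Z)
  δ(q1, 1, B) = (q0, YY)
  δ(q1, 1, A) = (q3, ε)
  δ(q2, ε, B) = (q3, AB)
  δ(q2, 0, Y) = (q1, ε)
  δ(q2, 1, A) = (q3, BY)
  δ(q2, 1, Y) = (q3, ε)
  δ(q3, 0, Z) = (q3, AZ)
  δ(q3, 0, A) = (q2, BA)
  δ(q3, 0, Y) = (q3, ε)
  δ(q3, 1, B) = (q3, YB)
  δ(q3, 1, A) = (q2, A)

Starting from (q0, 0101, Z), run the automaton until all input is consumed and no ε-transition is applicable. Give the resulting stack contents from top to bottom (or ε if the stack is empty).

AZ

(q0, 0101, Z)
  read 0, top Z: go to q1, push AZ → (q1, 101, AZ)
  read 1, top A: go to q3, push ε → (q3, 01, Z)
  read 0, top Z: go to q3, push AZ → (q3, 1, AZ)
  read 1, top A: go to q2, push A → (q2, ε, AZ)
All input consumed in state q2 with stack AZ.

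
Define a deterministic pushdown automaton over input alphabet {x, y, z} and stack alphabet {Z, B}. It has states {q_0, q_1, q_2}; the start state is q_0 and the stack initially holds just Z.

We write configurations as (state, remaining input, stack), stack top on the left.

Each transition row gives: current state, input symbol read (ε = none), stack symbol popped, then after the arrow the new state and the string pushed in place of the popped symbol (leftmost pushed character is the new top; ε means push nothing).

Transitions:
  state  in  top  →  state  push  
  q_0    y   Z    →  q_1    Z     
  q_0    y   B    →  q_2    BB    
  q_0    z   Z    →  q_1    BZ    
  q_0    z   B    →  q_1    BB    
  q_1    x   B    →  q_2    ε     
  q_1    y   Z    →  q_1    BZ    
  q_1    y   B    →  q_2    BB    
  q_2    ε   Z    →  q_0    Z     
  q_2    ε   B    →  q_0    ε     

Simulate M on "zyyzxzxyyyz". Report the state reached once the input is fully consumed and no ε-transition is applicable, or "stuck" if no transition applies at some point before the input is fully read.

q_1

(q_0, zyyzxzxyyyz, Z) ⊢ (q_1, yyzxzxyyyz, BZ) ⊢ (q_2, yzxzxyyyz, BBZ) ⊢ (q_0, yzxzxyyyz, BZ) ⊢ (q_2, zxzxyyyz, BBZ) ⊢ (q_0, zxzxyyyz, BZ) ⊢ (q_1, xzxyyyz, BBZ) ⊢ (q_2, zxyyyz, BZ) ⊢ (q_0, zxyyyz, Z) ⊢ (q_1, xyyyz, BZ) ⊢ (q_2, yyyz, Z) ⊢ (q_0, yyyz, Z) ⊢ (q_1, yyz, Z) ⊢ (q_1, yz, BZ) ⊢ (q_2, z, BBZ) ⊢ (q_0, z, BZ) ⊢ (q_1, ε, BBZ)
All input consumed; M is in state q_1.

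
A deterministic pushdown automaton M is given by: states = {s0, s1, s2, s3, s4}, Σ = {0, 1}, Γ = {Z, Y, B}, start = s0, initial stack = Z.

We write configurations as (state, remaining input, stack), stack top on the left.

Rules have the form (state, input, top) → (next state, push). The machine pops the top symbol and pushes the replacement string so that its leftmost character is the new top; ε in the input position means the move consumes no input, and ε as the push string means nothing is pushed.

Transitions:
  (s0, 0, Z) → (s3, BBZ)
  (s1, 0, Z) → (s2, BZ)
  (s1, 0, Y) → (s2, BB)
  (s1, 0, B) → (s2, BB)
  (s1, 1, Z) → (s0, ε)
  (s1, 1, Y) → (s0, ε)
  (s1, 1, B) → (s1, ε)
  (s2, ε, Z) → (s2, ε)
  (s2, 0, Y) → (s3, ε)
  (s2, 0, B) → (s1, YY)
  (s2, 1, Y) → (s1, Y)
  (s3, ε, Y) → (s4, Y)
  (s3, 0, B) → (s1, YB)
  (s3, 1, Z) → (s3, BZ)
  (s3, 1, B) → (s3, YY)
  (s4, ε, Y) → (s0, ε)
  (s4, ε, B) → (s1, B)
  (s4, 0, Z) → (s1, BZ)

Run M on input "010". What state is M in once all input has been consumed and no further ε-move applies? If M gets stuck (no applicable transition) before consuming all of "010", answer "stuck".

stuck

(s0, 010, Z) ⊢ (s3, 10, BBZ) ⊢ (s3, 0, YYBZ) ⊢ (s4, 0, YYBZ) ⊢ (s0, 0, YBZ)
No transition for (s0, 0, top Y); M blocks with input 0 remaining.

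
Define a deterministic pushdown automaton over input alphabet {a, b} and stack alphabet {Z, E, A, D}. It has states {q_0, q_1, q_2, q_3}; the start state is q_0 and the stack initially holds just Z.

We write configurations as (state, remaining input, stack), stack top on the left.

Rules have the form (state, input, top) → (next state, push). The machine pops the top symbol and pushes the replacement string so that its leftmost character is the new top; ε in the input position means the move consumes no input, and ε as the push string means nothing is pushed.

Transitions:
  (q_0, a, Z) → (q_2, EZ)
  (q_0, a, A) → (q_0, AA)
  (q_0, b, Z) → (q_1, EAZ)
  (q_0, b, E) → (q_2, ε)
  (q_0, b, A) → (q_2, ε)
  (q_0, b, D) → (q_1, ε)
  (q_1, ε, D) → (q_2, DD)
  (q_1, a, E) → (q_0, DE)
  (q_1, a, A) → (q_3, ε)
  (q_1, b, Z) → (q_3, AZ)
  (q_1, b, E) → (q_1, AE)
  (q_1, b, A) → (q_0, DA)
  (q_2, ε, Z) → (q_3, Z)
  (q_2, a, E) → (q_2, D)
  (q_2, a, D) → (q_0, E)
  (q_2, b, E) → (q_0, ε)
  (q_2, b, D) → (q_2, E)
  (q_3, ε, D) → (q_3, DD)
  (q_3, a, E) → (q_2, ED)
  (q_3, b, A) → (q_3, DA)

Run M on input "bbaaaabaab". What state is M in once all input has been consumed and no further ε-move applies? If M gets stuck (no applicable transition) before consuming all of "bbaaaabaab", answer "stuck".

stuck

(q_0, bbaaaabaab, Z)
  read b, top Z: go to q_1, push EAZ → (q_1, baaaabaab, EAZ)
  read b, top E: go to q_1, push AE → (q_1, aaaabaab, AEAZ)
  read a, top A: go to q_3, push ε → (q_3, aaabaab, EAZ)
  read a, top E: go to q_2, push ED → (q_2, aabaab, EDAZ)
  read a, top E: go to q_2, push D → (q_2, abaab, DDAZ)
  read a, top D: go to q_0, push E → (q_0, baab, EDAZ)
  read b, top E: go to q_2, push ε → (q_2, aab, DAZ)
  read a, top D: go to q_0, push E → (q_0, ab, EAZ)
No transition for (q_0, a, top E); M blocks with input ab remaining.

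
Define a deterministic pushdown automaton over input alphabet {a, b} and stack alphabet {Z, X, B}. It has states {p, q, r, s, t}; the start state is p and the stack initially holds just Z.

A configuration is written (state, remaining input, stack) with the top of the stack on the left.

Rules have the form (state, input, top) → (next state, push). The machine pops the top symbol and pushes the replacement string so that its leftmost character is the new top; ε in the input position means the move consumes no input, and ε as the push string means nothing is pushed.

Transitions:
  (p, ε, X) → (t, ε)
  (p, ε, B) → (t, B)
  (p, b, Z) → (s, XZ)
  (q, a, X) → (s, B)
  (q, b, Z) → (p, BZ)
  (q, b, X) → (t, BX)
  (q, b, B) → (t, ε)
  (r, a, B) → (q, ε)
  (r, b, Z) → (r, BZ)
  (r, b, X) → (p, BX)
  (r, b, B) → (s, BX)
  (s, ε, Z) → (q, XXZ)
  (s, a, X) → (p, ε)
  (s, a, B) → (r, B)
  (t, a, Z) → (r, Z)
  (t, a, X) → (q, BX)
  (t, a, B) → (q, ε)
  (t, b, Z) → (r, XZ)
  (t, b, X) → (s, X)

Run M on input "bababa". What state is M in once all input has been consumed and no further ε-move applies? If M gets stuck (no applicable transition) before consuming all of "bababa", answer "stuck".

(p, bababa, Z)
  read b, top Z: go to s, push XZ → (s, ababa, XZ)
  read a, top X: go to p, push ε → (p, baba, Z)
  read b, top Z: go to s, push XZ → (s, aba, XZ)
  read a, top X: go to p, push ε → (p, ba, Z)
  read b, top Z: go to s, push XZ → (s, a, XZ)
  read a, top X: go to p, push ε → (p, ε, Z)
All input consumed; M is in state p.

p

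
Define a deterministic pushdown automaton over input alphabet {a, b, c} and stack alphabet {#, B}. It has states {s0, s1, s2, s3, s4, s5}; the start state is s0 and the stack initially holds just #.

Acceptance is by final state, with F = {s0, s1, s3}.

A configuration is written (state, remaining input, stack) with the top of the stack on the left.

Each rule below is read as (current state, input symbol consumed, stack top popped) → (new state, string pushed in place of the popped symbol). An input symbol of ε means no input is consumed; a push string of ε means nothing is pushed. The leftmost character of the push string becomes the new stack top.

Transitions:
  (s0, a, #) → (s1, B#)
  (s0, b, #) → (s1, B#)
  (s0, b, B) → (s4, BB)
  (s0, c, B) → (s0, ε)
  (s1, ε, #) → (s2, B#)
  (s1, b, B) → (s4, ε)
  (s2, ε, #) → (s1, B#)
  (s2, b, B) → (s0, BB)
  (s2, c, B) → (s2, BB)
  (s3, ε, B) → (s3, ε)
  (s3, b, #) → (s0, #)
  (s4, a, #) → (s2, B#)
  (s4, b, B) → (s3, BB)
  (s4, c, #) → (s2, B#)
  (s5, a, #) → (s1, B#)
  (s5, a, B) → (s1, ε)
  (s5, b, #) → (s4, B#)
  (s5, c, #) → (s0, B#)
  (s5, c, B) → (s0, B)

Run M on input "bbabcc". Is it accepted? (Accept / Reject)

Accept

(s0, bbabcc, #) ⊢ (s1, babcc, B#) ⊢ (s4, abcc, #) ⊢ (s2, bcc, B#) ⊢ (s0, cc, BB#) ⊢ (s0, c, B#) ⊢ (s0, ε, #)
All input consumed; state s0 ∈ F.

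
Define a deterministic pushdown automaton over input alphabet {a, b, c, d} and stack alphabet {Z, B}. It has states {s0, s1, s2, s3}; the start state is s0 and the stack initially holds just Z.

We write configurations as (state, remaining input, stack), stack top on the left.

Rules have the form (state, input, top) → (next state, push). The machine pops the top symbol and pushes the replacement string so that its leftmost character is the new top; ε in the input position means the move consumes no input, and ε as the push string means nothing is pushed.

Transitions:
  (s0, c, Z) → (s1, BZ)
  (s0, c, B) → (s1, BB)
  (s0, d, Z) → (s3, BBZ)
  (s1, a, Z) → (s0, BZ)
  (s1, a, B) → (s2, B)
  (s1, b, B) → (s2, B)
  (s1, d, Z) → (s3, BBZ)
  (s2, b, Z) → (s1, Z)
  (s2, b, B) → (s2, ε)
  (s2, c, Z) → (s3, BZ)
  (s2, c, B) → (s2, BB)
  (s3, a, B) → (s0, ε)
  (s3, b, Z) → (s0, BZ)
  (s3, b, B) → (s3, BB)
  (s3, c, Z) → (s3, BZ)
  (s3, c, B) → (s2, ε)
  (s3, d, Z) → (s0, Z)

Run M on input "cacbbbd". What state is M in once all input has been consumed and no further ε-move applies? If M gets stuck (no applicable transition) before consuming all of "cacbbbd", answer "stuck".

s3

(s0, cacbbbd, Z)
  read c, top Z: go to s1, push BZ → (s1, acbbbd, BZ)
  read a, top B: go to s2, push B → (s2, cbbbd, BZ)
  read c, top B: go to s2, push BB → (s2, bbbd, BBZ)
  read b, top B: go to s2, push ε → (s2, bbd, BZ)
  read b, top B: go to s2, push ε → (s2, bd, Z)
  read b, top Z: go to s1, push Z → (s1, d, Z)
  read d, top Z: go to s3, push BBZ → (s3, ε, BBZ)
All input consumed; M is in state s3.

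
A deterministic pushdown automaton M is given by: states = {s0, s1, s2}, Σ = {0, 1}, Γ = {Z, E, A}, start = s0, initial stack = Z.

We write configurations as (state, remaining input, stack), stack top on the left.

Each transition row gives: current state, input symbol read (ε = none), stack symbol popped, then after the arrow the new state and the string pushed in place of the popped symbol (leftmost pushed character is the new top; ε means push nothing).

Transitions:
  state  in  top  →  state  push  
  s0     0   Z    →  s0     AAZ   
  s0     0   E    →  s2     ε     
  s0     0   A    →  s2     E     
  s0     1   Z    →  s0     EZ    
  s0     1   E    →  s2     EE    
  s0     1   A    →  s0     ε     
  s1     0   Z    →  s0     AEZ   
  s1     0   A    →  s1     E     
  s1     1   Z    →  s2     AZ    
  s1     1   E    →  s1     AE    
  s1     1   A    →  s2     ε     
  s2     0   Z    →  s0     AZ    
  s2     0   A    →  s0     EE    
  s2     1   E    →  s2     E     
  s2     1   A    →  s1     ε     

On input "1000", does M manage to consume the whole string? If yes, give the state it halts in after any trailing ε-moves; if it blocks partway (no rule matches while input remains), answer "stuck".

(s0, 1000, Z)
  read 1, top Z: go to s0, push EZ → (s0, 000, EZ)
  read 0, top E: go to s2, push ε → (s2, 00, Z)
  read 0, top Z: go to s0, push AZ → (s0, 0, AZ)
  read 0, top A: go to s2, push E → (s2, ε, EZ)
All input consumed; M is in state s2.

s2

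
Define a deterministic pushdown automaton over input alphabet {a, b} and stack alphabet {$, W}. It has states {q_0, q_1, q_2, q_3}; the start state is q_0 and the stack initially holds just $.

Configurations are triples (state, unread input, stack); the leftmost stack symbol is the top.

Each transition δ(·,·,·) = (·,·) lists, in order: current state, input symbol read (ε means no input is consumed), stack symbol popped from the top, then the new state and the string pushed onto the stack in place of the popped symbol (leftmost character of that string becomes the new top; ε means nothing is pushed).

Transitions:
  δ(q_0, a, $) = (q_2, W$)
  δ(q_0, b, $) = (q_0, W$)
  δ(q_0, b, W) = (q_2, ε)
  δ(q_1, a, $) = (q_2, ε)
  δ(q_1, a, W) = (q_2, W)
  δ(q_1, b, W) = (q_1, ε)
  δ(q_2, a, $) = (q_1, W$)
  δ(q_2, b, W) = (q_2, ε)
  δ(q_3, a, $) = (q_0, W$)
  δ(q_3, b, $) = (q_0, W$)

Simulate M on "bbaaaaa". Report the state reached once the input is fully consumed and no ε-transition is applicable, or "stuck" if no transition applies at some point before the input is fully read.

(q_0, bbaaaaa, $)
  read b, top $: go to q_0, push W$ → (q_0, baaaaa, W$)
  read b, top W: go to q_2, push ε → (q_2, aaaaa, $)
  read a, top $: go to q_1, push W$ → (q_1, aaaa, W$)
  read a, top W: go to q_2, push W → (q_2, aaa, W$)
No transition for (q_2, a, top W); M blocks with input aaa remaining.

stuck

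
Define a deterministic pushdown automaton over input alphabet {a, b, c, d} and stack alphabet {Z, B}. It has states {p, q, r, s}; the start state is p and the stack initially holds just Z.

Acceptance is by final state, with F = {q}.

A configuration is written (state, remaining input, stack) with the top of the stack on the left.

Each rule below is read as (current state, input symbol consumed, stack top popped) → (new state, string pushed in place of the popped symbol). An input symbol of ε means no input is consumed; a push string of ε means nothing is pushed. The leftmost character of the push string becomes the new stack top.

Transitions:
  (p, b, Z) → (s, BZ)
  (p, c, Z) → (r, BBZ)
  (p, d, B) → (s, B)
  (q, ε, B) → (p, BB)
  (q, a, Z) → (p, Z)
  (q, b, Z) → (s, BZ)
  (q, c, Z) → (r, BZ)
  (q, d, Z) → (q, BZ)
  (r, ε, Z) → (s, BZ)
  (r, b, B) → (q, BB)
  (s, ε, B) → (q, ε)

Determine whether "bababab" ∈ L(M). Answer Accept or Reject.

Accept

(p, bababab, Z) ⊢ (s, ababab, BZ) ⊢ (q, ababab, Z) ⊢ (p, babab, Z) ⊢ (s, abab, BZ) ⊢ (q, abab, Z) ⊢ (p, bab, Z) ⊢ (s, ab, BZ) ⊢ (q, ab, Z) ⊢ (p, b, Z) ⊢ (s, ε, BZ) ⊢ (q, ε, Z)
All input consumed; state q ∈ F.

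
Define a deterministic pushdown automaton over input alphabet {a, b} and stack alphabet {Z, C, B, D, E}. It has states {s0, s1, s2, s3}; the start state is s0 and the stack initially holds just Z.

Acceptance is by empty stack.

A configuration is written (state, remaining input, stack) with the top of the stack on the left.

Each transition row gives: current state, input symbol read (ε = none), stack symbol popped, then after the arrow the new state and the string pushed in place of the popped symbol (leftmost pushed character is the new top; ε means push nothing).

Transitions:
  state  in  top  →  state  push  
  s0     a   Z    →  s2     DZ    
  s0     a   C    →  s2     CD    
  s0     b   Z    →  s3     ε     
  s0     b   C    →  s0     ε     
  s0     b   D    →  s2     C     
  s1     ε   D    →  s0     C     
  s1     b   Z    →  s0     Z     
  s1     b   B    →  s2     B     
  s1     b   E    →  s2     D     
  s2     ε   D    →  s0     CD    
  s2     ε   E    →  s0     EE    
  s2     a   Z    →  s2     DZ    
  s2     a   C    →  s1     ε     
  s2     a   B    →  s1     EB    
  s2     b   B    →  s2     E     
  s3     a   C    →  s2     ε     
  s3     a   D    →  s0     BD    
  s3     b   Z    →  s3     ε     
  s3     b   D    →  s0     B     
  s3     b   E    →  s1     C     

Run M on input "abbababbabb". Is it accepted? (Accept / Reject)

(s0, abbababbabb, Z)
  read a, top Z: go to s2, push DZ → (s2, bbababbabb, DZ)
  ε-move, top D: go to s0, push CD → (s0, bbababbabb, CDZ)
  read b, top C: go to s0, push ε → (s0, bababbabb, DZ)
  read b, top D: go to s2, push C → (s2, ababbabb, CZ)
  read a, top C: go to s1, push ε → (s1, babbabb, Z)
  read b, top Z: go to s0, push Z → (s0, abbabb, Z)
  read a, top Z: go to s2, push DZ → (s2, bbabb, DZ)
  ε-move, top D: go to s0, push CD → (s0, bbabb, CDZ)
  read b, top C: go to s0, push ε → (s0, babb, DZ)
  read b, top D: go to s2, push C → (s2, abb, CZ)
  read a, top C: go to s1, push ε → (s1, bb, Z)
  read b, top Z: go to s0, push Z → (s0, b, Z)
  read b, top Z: go to s3, push ε → (s3, ε, ε)
All input consumed and the stack is empty.

Accept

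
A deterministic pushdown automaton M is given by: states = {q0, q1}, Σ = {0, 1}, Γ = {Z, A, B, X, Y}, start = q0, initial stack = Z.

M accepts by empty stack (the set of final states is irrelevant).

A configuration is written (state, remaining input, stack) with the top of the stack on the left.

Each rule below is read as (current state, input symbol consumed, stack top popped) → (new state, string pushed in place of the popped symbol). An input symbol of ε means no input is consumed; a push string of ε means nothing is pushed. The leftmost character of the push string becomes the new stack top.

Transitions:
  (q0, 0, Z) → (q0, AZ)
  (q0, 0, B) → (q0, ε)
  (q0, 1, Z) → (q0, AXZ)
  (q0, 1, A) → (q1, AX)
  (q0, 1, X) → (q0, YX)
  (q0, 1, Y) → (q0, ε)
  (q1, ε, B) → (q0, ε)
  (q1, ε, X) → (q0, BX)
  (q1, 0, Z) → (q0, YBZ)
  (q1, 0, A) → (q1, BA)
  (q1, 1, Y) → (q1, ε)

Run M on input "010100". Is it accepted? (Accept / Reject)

Reject

(q0, 010100, Z)
  read 0, top Z: go to q0, push AZ → (q0, 10100, AZ)
  read 1, top A: go to q1, push AX → (q1, 0100, AXZ)
  read 0, top A: go to q1, push BA → (q1, 100, BAXZ)
  ε-move, top B: go to q0, push ε → (q0, 100, AXZ)
  read 1, top A: go to q1, push AX → (q1, 00, AXXZ)
  read 0, top A: go to q1, push BA → (q1, 0, BAXXZ)
  ε-move, top B: go to q0, push ε → (q0, 0, AXXZ)
No transition applies at (q0, 0, AXXZ); input not fully consumed.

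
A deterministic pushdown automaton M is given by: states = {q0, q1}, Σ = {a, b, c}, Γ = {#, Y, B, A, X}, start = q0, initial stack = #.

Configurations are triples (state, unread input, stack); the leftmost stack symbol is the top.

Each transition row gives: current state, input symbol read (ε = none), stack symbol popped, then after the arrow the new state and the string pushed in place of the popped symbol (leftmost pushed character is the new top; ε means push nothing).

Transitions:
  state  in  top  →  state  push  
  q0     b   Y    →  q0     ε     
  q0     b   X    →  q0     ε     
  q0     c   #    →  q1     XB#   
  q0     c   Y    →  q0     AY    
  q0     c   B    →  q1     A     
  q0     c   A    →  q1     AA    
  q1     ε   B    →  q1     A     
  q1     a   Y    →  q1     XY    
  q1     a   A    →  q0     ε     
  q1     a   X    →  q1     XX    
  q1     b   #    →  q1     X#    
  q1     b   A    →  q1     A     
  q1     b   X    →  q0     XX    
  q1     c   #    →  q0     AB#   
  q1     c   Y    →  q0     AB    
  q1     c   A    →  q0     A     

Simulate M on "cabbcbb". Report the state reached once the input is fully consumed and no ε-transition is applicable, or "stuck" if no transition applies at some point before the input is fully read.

(q0, cabbcbb, #)
  read c, top #: go to q1, push XB# → (q1, abbcbb, XB#)
  read a, top X: go to q1, push XX → (q1, bbcbb, XXB#)
  read b, top X: go to q0, push XX → (q0, bcbb, XXXB#)
  read b, top X: go to q0, push ε → (q0, cbb, XXB#)
No transition for (q0, c, top X); M blocks with input cbb remaining.

stuck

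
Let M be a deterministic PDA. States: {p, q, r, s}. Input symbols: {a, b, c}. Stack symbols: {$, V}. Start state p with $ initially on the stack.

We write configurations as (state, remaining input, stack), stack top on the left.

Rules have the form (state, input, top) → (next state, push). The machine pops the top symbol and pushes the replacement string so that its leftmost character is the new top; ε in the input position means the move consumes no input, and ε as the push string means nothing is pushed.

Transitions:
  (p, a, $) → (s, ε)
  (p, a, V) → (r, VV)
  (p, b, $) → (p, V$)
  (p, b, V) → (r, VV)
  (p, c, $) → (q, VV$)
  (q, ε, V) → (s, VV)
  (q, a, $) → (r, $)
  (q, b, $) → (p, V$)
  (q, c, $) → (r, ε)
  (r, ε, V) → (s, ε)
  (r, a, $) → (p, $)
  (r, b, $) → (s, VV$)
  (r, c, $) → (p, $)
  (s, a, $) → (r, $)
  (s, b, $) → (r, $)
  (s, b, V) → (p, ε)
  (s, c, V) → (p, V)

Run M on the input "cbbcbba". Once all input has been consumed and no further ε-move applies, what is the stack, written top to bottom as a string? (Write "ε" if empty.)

V$

(p, cbbcbba, $)
  read c, top $: go to q, push VV$ → (q, bbcbba, VV$)
  ε-move, top V: go to s, push VV → (s, bbcbba, VVV$)
  read b, top V: go to p, push ε → (p, bcbba, VV$)
  read b, top V: go to r, push VV → (r, cbba, VVV$)
  ε-move, top V: go to s, push ε → (s, cbba, VV$)
  read c, top V: go to p, push V → (p, bba, VV$)
  read b, top V: go to r, push VV → (r, ba, VVV$)
  ε-move, top V: go to s, push ε → (s, ba, VV$)
  read b, top V: go to p, push ε → (p, a, V$)
  read a, top V: go to r, push VV → (r, ε, VV$)
  ε-move, top V: go to s, push ε → (s, ε, V$)
All input consumed in state s with stack V$.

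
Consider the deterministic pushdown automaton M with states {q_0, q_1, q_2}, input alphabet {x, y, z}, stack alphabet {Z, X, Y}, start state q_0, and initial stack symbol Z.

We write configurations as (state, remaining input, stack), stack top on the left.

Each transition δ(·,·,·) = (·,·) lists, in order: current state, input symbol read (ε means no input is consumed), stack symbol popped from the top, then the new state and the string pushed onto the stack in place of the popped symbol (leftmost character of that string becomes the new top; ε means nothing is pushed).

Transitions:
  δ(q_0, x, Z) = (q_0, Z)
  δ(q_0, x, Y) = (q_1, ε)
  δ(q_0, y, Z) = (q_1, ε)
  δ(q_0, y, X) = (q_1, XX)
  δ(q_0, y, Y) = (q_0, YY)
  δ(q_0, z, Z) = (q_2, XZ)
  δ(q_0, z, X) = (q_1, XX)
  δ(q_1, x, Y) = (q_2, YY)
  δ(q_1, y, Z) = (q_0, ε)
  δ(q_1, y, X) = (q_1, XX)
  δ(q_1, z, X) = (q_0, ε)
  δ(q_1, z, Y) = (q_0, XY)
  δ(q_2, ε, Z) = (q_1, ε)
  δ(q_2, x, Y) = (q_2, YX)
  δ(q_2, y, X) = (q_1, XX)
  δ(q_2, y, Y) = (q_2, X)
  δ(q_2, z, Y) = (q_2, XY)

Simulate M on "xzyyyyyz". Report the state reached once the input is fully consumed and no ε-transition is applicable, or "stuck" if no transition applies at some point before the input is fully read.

q_0

(q_0, xzyyyyyz, Z)
  read x, top Z: go to q_0, push Z → (q_0, zyyyyyz, Z)
  read z, top Z: go to q_2, push XZ → (q_2, yyyyyz, XZ)
  read y, top X: go to q_1, push XX → (q_1, yyyyz, XXZ)
  read y, top X: go to q_1, push XX → (q_1, yyyz, XXXZ)
  read y, top X: go to q_1, push XX → (q_1, yyz, XXXXZ)
  read y, top X: go to q_1, push XX → (q_1, yz, XXXXXZ)
  read y, top X: go to q_1, push XX → (q_1, z, XXXXXXZ)
  read z, top X: go to q_0, push ε → (q_0, ε, XXXXXZ)
All input consumed; M is in state q_0.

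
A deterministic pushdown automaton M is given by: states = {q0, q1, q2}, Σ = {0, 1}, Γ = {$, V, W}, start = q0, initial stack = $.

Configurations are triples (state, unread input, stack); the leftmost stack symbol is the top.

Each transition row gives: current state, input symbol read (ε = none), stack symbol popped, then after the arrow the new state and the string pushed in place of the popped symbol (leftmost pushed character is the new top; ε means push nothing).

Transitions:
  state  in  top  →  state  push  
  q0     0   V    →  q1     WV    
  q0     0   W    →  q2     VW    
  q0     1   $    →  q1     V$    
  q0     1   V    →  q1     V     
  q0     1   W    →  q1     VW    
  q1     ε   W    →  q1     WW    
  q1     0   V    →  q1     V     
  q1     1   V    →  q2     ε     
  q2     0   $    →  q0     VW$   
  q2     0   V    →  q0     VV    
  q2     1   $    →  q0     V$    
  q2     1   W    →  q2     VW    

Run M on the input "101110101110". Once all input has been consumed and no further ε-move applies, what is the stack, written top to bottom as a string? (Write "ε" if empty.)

(q0, 101110101110, $)
  read 1, top $: go to q1, push V$ → (q1, 01110101110, V$)
  read 0, top V: go to q1, push V → (q1, 1110101110, V$)
  read 1, top V: go to q2, push ε → (q2, 110101110, $)
  read 1, top $: go to q0, push V$ → (q0, 10101110, V$)
  read 1, top V: go to q1, push V → (q1, 0101110, V$)
  read 0, top V: go to q1, push V → (q1, 101110, V$)
  read 1, top V: go to q2, push ε → (q2, 01110, $)
  read 0, top $: go to q0, push VW$ → (q0, 1110, VW$)
  read 1, top V: go to q1, push V → (q1, 110, VW$)
  read 1, top V: go to q2, push ε → (q2, 10, W$)
  read 1, top W: go to q2, push VW → (q2, 0, VW$)
  read 0, top V: go to q0, push VV → (q0, ε, VVW$)
All input consumed in state q0 with stack VVW$.

VVW$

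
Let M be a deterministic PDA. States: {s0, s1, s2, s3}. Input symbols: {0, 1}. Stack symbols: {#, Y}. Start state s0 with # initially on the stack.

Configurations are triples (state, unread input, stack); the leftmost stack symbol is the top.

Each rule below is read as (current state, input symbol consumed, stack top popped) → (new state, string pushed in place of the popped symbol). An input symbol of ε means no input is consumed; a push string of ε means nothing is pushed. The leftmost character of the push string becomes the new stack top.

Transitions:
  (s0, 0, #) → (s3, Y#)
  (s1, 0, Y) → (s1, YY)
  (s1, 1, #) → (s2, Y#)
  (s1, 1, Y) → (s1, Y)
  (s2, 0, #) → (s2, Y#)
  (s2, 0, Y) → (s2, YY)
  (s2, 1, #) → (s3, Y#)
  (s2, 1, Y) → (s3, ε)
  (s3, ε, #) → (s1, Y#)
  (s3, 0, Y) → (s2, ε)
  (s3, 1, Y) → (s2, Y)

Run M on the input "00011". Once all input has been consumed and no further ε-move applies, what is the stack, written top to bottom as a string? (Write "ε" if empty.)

Y#

(s0, 00011, #)
  read 0, top #: go to s3, push Y# → (s3, 0011, Y#)
  read 0, top Y: go to s2, push ε → (s2, 011, #)
  read 0, top #: go to s2, push Y# → (s2, 11, Y#)
  read 1, top Y: go to s3, push ε → (s3, 1, #)
  ε-move, top #: go to s1, push Y# → (s1, 1, Y#)
  read 1, top Y: go to s1, push Y → (s1, ε, Y#)
All input consumed in state s1 with stack Y#.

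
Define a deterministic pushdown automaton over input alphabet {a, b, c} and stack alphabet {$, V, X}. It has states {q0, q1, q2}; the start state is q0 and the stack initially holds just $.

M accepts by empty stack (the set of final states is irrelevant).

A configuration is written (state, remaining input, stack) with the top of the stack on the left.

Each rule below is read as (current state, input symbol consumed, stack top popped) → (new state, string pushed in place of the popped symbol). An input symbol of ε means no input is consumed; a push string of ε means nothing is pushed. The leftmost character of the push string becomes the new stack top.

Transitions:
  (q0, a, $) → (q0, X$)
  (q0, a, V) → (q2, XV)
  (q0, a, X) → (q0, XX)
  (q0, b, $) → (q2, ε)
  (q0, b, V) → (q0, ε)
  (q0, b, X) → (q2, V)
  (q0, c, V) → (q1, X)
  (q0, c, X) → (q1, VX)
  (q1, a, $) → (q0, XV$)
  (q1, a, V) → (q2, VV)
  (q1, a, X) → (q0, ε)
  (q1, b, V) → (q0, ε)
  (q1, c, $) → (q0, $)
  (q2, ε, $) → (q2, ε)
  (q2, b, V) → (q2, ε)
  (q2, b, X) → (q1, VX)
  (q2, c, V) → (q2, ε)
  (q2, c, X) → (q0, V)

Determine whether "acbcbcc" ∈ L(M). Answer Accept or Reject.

(q0, acbcbcc, $)
  read a, top $: go to q0, push X$ → (q0, cbcbcc, X$)
  read c, top X: go to q1, push VX → (q1, bcbcc, VX$)
  read b, top V: go to q0, push ε → (q0, cbcc, X$)
  read c, top X: go to q1, push VX → (q1, bcc, VX$)
  read b, top V: go to q0, push ε → (q0, cc, X$)
  read c, top X: go to q1, push VX → (q1, c, VX$)
No transition applies at (q1, c, VX$); input not fully consumed.

Reject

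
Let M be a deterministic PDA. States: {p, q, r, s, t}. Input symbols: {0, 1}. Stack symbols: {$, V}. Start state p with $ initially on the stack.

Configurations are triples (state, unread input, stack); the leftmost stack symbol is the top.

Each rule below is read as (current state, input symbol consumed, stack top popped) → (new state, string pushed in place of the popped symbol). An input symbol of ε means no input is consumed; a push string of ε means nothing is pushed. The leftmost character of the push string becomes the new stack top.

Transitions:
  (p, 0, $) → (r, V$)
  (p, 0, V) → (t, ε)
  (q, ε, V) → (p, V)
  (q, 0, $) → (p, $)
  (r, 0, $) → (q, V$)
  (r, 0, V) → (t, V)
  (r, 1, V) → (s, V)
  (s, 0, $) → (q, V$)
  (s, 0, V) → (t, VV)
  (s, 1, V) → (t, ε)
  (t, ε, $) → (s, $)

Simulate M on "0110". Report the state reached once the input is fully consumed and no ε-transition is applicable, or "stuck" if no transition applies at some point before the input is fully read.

p

(p, 0110, $)
  read 0, top $: go to r, push V$ → (r, 110, V$)
  read 1, top V: go to s, push V → (s, 10, V$)
  read 1, top V: go to t, push ε → (t, 0, $)
  ε-move, top $: go to s, push $ → (s, 0, $)
  read 0, top $: go to q, push V$ → (q, ε, V$)
  ε-move, top V: go to p, push V → (p, ε, V$)
All input consumed; M is in state p.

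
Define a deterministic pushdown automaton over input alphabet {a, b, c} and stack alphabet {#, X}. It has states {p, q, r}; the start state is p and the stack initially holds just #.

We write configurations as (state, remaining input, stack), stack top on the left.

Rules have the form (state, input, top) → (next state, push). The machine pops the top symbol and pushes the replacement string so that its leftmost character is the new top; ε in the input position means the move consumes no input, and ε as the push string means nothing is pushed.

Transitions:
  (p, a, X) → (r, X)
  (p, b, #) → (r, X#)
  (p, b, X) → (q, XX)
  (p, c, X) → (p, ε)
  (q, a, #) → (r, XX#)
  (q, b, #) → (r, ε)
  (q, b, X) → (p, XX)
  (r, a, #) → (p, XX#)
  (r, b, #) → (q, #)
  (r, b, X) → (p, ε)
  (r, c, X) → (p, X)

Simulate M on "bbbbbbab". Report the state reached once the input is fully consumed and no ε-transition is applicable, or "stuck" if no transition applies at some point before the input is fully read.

(p, bbbbbbab, #)
  read b, top #: go to r, push X# → (r, bbbbbab, X#)
  read b, top X: go to p, push ε → (p, bbbbab, #)
  read b, top #: go to r, push X# → (r, bbbab, X#)
  read b, top X: go to p, push ε → (p, bbab, #)
  read b, top #: go to r, push X# → (r, bab, X#)
  read b, top X: go to p, push ε → (p, ab, #)
No transition for (p, a, top #); M blocks with input ab remaining.

stuck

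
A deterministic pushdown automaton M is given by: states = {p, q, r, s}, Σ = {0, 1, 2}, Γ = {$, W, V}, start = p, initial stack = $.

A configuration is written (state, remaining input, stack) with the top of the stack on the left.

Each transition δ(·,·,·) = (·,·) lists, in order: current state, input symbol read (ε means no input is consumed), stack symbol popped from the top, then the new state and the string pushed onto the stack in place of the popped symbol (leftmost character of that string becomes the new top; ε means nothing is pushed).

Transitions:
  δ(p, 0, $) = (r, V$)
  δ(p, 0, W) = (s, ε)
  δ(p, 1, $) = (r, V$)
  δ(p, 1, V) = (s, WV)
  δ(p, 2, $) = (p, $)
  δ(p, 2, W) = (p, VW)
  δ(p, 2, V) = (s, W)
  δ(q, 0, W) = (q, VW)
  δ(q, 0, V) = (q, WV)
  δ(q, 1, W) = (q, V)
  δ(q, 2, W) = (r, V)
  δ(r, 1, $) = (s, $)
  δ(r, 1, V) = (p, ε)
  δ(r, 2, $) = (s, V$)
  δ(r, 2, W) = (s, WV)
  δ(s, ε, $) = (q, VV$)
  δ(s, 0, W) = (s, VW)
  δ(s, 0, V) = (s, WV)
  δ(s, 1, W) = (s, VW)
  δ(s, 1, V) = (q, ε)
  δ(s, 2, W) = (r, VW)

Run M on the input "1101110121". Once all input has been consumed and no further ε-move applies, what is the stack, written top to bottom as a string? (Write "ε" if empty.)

(p, 1101110121, $)
  read 1, top $: go to r, push V$ → (r, 101110121, V$)
  read 1, top V: go to p, push ε → (p, 01110121, $)
  read 0, top $: go to r, push V$ → (r, 1110121, V$)
  read 1, top V: go to p, push ε → (p, 110121, $)
  read 1, top $: go to r, push V$ → (r, 10121, V$)
  read 1, top V: go to p, push ε → (p, 0121, $)
  read 0, top $: go to r, push V$ → (r, 121, V$)
  read 1, top V: go to p, push ε → (p, 21, $)
  read 2, top $: go to p, push $ → (p, 1, $)
  read 1, top $: go to r, push V$ → (r, ε, V$)
All input consumed in state r with stack V$.

V$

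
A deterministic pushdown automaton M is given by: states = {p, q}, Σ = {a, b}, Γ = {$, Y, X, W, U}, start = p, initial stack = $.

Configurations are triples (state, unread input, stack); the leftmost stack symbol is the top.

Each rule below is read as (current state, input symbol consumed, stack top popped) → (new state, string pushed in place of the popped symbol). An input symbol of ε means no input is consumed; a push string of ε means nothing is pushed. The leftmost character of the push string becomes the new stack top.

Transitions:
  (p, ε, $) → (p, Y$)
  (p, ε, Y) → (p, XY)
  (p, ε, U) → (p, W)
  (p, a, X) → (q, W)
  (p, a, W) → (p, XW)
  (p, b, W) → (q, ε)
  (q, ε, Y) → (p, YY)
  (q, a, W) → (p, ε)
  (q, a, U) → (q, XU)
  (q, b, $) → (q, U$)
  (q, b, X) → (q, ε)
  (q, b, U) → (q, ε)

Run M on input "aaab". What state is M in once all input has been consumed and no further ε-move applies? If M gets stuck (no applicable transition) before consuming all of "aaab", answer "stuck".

stuck

(p, aaab, $)
  ε-move, top $: go to p, push Y$ → (p, aaab, Y$)
  ε-move, top Y: go to p, push XY → (p, aaab, XY$)
  read a, top X: go to q, push W → (q, aab, WY$)
  read a, top W: go to p, push ε → (p, ab, Y$)
  ε-move, top Y: go to p, push XY → (p, ab, XY$)
  read a, top X: go to q, push W → (q, b, WY$)
No transition for (q, b, top W); M blocks with input b remaining.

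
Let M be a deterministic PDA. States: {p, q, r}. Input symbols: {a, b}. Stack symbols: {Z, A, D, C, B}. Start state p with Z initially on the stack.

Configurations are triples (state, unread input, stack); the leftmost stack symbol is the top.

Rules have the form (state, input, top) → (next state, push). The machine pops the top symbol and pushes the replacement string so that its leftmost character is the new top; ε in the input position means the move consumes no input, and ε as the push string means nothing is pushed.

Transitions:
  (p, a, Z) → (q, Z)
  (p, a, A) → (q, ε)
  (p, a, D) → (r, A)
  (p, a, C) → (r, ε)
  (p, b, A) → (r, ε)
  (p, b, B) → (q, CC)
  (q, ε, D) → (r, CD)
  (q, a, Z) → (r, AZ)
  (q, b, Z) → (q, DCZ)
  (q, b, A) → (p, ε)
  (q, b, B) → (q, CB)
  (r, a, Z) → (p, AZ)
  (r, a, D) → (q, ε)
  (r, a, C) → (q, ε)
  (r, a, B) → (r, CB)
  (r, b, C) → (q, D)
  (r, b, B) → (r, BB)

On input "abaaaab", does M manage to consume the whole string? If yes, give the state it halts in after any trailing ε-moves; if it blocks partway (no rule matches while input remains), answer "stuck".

(p, abaaaab, Z)
  read a, top Z: go to q, push Z → (q, baaaab, Z)
  read b, top Z: go to q, push DCZ → (q, aaaab, DCZ)
  ε-move, top D: go to r, push CD → (r, aaaab, CDCZ)
  read a, top C: go to q, push ε → (q, aaab, DCZ)
  ε-move, top D: go to r, push CD → (r, aaab, CDCZ)
  read a, top C: go to q, push ε → (q, aab, DCZ)
  ε-move, top D: go to r, push CD → (r, aab, CDCZ)
  read a, top C: go to q, push ε → (q, ab, DCZ)
  ε-move, top D: go to r, push CD → (r, ab, CDCZ)
  read a, top C: go to q, push ε → (q, b, DCZ)
  ε-move, top D: go to r, push CD → (r, b, CDCZ)
  read b, top C: go to q, push D → (q, ε, DDCZ)
  ε-move, top D: go to r, push CD → (r, ε, CDDCZ)
All input consumed; M is in state r.

r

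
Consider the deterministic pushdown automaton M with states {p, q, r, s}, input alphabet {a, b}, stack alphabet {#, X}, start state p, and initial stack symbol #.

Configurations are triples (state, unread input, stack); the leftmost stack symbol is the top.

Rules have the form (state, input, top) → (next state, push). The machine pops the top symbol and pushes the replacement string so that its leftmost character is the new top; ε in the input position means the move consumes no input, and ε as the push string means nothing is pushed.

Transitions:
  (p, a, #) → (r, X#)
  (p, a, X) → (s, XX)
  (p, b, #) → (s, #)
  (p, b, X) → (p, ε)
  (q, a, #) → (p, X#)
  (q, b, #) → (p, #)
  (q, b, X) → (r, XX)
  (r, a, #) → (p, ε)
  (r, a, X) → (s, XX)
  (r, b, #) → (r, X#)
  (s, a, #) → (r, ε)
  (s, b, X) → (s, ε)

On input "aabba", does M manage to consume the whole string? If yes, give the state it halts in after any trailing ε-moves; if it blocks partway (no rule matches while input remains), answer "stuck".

(p, aabba, #)
  read a, top #: go to r, push X# → (r, abba, X#)
  read a, top X: go to s, push XX → (s, bba, XX#)
  read b, top X: go to s, push ε → (s, ba, X#)
  read b, top X: go to s, push ε → (s, a, #)
  read a, top #: go to r, push ε → (r, ε, ε)
All input consumed; M is in state r.

r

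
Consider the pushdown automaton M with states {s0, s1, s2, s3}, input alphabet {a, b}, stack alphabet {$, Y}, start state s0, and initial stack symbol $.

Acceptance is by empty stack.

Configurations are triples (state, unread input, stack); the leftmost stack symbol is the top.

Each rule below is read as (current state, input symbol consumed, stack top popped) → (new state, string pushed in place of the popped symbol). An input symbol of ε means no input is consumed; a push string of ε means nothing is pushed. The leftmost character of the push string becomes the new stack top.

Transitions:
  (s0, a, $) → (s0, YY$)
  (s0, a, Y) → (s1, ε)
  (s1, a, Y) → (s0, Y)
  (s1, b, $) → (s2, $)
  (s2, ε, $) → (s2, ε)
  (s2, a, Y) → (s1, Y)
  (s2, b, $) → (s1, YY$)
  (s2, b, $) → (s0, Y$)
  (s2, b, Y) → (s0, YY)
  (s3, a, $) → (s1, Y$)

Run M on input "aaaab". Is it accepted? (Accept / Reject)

One accepting computation: (s0, aaaab, $) ⊢ (s0, aaab, YY$) ⊢ (s1, aab, Y$) ⊢ (s0, ab, Y$) ⊢ (s1, b, $) ⊢ (s2, ε, $) ⊢ (s2, ε, ε)
All input consumed and the stack is empty.

Accept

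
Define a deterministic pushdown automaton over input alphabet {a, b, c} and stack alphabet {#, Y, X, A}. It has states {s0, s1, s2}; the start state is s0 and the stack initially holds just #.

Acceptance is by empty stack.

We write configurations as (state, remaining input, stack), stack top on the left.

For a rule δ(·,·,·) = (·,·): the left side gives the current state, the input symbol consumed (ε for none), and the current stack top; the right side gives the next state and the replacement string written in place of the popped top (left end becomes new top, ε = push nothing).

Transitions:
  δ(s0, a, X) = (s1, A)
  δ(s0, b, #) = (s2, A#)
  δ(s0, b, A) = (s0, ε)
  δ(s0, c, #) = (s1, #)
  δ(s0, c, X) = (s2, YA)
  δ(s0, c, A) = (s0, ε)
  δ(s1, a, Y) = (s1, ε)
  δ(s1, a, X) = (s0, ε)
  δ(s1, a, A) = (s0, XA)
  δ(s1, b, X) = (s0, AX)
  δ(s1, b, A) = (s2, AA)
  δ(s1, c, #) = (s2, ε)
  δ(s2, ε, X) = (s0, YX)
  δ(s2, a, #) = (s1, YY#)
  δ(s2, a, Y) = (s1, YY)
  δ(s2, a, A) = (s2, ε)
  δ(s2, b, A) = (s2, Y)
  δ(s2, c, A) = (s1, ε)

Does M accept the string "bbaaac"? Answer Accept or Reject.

Accept

(s0, bbaaac, #)
  read b, top #: go to s2, push A# → (s2, baaac, A#)
  read b, top A: go to s2, push Y → (s2, aaac, Y#)
  read a, top Y: go to s1, push YY → (s1, aac, YY#)
  read a, top Y: go to s1, push ε → (s1, ac, Y#)
  read a, top Y: go to s1, push ε → (s1, c, #)
  read c, top #: go to s2, push ε → (s2, ε, ε)
All input consumed and the stack is empty.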